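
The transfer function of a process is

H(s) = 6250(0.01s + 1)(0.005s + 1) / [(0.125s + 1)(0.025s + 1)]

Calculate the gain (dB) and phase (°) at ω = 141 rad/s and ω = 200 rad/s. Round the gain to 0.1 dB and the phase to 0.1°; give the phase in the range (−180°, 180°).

ω = 141: 46.2 dB, -71.1°; ω = 200: 43.8 dB, -58.0°

At ω = 141 rad/s:
zero (1 + j141·0.01) = 1 + j1.41 → |·| ≈ 1.7286, ∠ ≈ 54.65°
zero (1 + j141·0.005) = 1 + j0.705 → |·| ≈ 1.2235, ∠ ≈ 35.18°
pole (1 + j141·0.125) = 1 + j17.625 → |·| ≈ 17.653, ∠ ≈ 86.75°
pole (1 + j141·0.025) = 1 + j3.525 → |·| ≈ 3.6641, ∠ ≈ 74.16°
|H| = 6250 · 1.7286 · 1.2235 / (17.653 · 3.6641) ≈ 204.36
Gain = 20 log₁₀(204.36) ≈ 46.21 dB
∠H = (54.65° + 35.18°) − (86.75° + 74.16°) = -71.08°

At ω = 200 rad/s:
zero (1 + j200·0.01) = 1 + j2 → |·| ≈ 2.2361, ∠ ≈ 63.43°
zero (1 + j200·0.005) = 1 + j1 → |·| ≈ 1.4142, ∠ ≈ 45.00°
pole (1 + j200·0.125) = 1 + j25 → |·| ≈ 25.02, ∠ ≈ 87.71°
pole (1 + j200·0.025) = 1 + j5 → |·| ≈ 5.099, ∠ ≈ 78.69°
|H| = 6250 · 2.2361 · 1.4142 / (25.02 · 5.099) ≈ 154.92
Gain = 20 log₁₀(154.92) ≈ 43.80 dB
∠H = (63.43° + 45.00°) − (87.71° + 78.69°) = -57.97°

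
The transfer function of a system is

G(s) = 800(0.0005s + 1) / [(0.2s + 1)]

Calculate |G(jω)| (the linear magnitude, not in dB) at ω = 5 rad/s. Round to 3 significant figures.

At ω = 5 rad/s:
zero (1 + j5·0.0005) = 1 + j0.0025 → |·| ≈ 1, ∠ ≈ 0.14°
pole (1 + j5·0.2) = 1 + j1 → |·| ≈ 1.4142, ∠ ≈ 45.00°
|G| = 800 · 1 / (1.4142) ≈ 565.69

566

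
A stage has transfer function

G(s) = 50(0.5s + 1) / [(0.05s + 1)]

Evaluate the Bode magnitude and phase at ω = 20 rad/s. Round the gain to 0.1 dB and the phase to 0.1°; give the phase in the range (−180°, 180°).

At ω = 20 rad/s:
zero (1 + j20·0.5) = 1 + j10 → |·| ≈ 10.05, ∠ ≈ 84.29°
pole (1 + j20·0.05) = 1 + j1 → |·| ≈ 1.4142, ∠ ≈ 45.00°
|G| = 50 · 10.05 / (1.4142) ≈ 355.32
Gain = 20 log₁₀(355.32) ≈ 51.01 dB
∠G = (84.29°) − (45.00°) = 39.29°

51.0 dB, 39.3°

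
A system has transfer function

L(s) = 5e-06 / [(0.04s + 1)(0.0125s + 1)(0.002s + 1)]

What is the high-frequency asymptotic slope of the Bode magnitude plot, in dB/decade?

-60 dB/decade

Each pole contributes −20 dB/decade at high frequency; each zero contributes +20 dB/decade.
Net: 0 zero(s) − 3 pole(s) → -60 dB/decade.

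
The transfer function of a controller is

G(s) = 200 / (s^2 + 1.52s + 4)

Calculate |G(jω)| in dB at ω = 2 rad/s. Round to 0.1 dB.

36.4 dB

At s = jω = j2:
quadratic: (j2)² + 1.52·j2 + 4 = 0 + j3.04 → |·| ≈ 3.04, ∠ ≈ 90.00°
|G| = 200 / 3.04 ≈ 65.789
Gain = 20 log₁₀(65.789) ≈ 36.36 dB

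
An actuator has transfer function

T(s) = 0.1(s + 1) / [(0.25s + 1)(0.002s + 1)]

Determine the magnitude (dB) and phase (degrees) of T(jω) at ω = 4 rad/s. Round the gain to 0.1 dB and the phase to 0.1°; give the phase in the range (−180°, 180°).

-10.7 dB, 30.5°

At ω = 4 rad/s:
zero (1 + j4·1) = 1 + j4 → |·| ≈ 4.1231, ∠ ≈ 75.96°
pole (1 + j4·0.25) = 1 + j1 → |·| ≈ 1.4142, ∠ ≈ 45.00°
pole (1 + j4·0.002) = 1 + j0.008 → |·| ≈ 1, ∠ ≈ 0.46°
|T| = 0.1 · 4.1231 / (1.4142 · 1) ≈ 0.29155
Gain = 20 log₁₀(0.29155) ≈ -10.71 dB
∠T = (75.96°) − (45.00° + 0.46°) = 30.50°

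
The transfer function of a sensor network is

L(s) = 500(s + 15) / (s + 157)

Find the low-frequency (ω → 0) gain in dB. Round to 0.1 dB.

33.6 dB

L(0) = 500·15 / (157) ≈ 47.771
20 log₁₀(47.771) ≈ 33.58 dB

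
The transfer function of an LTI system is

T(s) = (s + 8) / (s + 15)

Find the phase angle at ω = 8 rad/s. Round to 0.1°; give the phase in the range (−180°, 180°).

16.9°

Substitute s = j8:
Numerator: (j8) + 8 = 8 + j8
Denominator: (j8) + 15 = 15 + j8
|N| = √(8² + 8²) ≈ 11.314, ∠N ≈ 45.00°
|D| = √(15² + 8²) ≈ 17, ∠D ≈ 28.07°
∠T = 45.00° − 28.07° = 16.93°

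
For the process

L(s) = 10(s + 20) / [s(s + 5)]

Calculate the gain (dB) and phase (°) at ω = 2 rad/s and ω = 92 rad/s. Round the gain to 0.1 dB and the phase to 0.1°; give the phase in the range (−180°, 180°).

At s = jω = j2:
zero (s+20): 20 + j2 → |·| = √(20²+2²) = √404 ≈ 20.1, ∠ = arctan(2/20) ≈ 5.71°
pole (s+5): 5 + j2 → |·| = √(5²+2²) = √29 ≈ 5.3852, ∠ = arctan(2/5) ≈ 21.80°
pole at origin: |s| = 2, ∠ = 90.00° (in denominator)
|L| = 10 · 20.1 / 10.77 ≈ 18.663
Gain = 20 log₁₀(18.663) ≈ 25.42 dB
∠L = 5.71° − 111.80° = -106.09°

At s = jω = j92:
zero (s+20): 20 + j92 → |·| = √(20²+92²) = √8864 ≈ 94.149, ∠ = arctan(92/20) ≈ 77.74°
pole (s+5): 5 + j92 → |·| = √(5²+92²) = √8489 ≈ 92.136, ∠ = arctan(92/5) ≈ 86.89°
pole at origin: |s| = 92, ∠ = 90.00° (in denominator)
|L| = 10 · 94.149 / 8476.5 ≈ 0.11107
Gain = 20 log₁₀(0.11107) ≈ -19.09 dB
∠L = 77.74° − 176.89° = -99.15°

ω = 2: 25.4 dB, -106.1°; ω = 92: -19.1 dB, -99.2°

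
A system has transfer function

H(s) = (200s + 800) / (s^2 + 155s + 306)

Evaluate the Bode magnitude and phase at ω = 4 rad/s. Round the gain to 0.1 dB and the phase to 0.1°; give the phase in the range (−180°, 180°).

Substitute s = j4:
Numerator: 200(j4) + 800 = 800 + j800
Denominator: (j4)^2 + 155(j4) + 306 = 290 + j620
|N| = √(800² + 800²) ≈ 1131.4, ∠N ≈ 45.00°
|D| = √(290² + 620²) ≈ 684.47, ∠D ≈ 64.93°
|H| = 1131.4 / 684.47 ≈ 1.653
Gain = 20 log₁₀(1.653) ≈ 4.37 dB
∠H = 45.00° − 64.93° = -19.93°

4.4 dB, -19.9°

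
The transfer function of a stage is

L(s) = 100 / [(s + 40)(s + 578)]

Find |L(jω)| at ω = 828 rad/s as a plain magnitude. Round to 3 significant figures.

0.000119

At s = jω = j828:
pole (s+40): 40 + j828 → |·| = √(40²+828²) = √687184 ≈ 828.97, ∠ = arctan(828/40) ≈ 87.23°
pole (s+578): 578 + j828 → |·| = √(578²+828²) = √1019668 ≈ 1009.8, ∠ = arctan(828/578) ≈ 55.08°
|L| = 100 / 8.3709e+05 ≈ 0.00011946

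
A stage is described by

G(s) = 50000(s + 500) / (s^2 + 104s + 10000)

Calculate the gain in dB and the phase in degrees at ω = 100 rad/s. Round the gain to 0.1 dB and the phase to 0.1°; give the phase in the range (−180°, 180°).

67.8 dB, -78.7°

At s = jω = j100:
zero (s+500): 500 + j100 → |·| = √(500²+100²) = √260000 ≈ 509.9, ∠ = arctan(100/500) ≈ 11.31°
quadratic: (j100)² + 104·j100 + 10000 = 0 + j10400 → |·| ≈ 10400, ∠ ≈ 90.00°
|G| = 50000 · 509.9 / 10400 ≈ 2451.4
Gain = 20 log₁₀(2451.4) ≈ 67.79 dB
∠G = 11.31° − 90.00° = -78.69°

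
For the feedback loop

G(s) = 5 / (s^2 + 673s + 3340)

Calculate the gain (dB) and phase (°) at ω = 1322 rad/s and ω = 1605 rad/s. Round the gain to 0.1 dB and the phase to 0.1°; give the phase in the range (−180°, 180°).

Substitute s = j1322:
Numerator: 5 = 5 + j0
Denominator: (j1322)^2 + 673(j1322) + 3340 = -1744344 + j889706
|N| = √(5² + 0²) ≈ 5, ∠N ≈ 0.00°
|D| = √(1744344² + 889706²) ≈ 1.9581e+06, ∠D ≈ 152.98°
|G| = 5 / 1.9581e+06 ≈ 2.5535e-06
Gain = 20 log₁₀(2.5535e-06) ≈ -111.86 dB
∠G = 0.00° − 152.98° = -152.98°

Substitute s = j1605:
Numerator: 5 = 5 + j0
Denominator: (j1605)^2 + 673(j1605) + 3340 = -2572685 + j1080165
|N| = √(5² + 0²) ≈ 5, ∠N ≈ 0.00°
|D| = √(2572685² + 1080165²) ≈ 2.7902e+06, ∠D ≈ 157.22°
|G| = 5 / 2.7902e+06 ≈ 1.792e-06
Gain = 20 log₁₀(1.792e-06) ≈ -114.93 dB
∠G = 0.00° − 157.22° = -157.22°

ω = 1322: -111.9 dB, -153.0°; ω = 1605: -114.9 dB, -157.2°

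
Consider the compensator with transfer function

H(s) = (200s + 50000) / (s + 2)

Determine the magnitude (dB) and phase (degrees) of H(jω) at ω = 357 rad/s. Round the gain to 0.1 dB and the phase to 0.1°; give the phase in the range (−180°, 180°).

47.8 dB, -34.7°

Substitute s = j357:
Numerator: 200(j357) + 50000 = 50000 + j71400
Denominator: (j357) + 2 = 2 + j357
|N| = √(50000² + 71400²) ≈ 87166, ∠N ≈ 55.00°
|D| = √(2² + 357²) ≈ 357.01, ∠D ≈ 89.68°
|H| = 87166 / 357.01 ≈ 244.16
Gain = 20 log₁₀(244.16) ≈ 47.75 dB
∠H = 55.00° − 89.68° = -34.68°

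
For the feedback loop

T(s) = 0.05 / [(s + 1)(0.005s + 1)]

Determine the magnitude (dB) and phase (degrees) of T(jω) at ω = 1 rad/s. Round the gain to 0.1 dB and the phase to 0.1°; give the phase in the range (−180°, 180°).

-29.0 dB, -45.3°

At ω = 1 rad/s:
pole (1 + j1·1) = 1 + j1 → |·| ≈ 1.4142, ∠ ≈ 45.00°
pole (1 + j1·0.005) = 1 + j0.005 → |·| ≈ 1, ∠ ≈ 0.29°
|T| = 0.05 · 1 / (1.4142 · 1) ≈ 0.035356
Gain = 20 log₁₀(0.035356) ≈ -29.03 dB
∠T = (0°) − (45.00° + 0.29°) = -45.29°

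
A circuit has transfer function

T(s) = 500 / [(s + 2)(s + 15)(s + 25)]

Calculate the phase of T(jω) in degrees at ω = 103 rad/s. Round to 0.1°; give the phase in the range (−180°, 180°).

At s = jω = j103:
pole (s+2): 2 + j103 → |·| = √(2²+103²) = √10613 ≈ 103.02, ∠ = arctan(103/2) ≈ 88.89°
pole (s+15): 15 + j103 → |·| = √(15²+103²) = √10834 ≈ 104.09, ∠ = arctan(103/15) ≈ 81.71°
pole (s+25): 25 + j103 → |·| = √(25²+103²) = √11234 ≈ 105.99, ∠ = arctan(103/25) ≈ 76.36°
∠T = 0.00° − 246.96° = -246.96° ≡ 113.04° (principal value)

113.0°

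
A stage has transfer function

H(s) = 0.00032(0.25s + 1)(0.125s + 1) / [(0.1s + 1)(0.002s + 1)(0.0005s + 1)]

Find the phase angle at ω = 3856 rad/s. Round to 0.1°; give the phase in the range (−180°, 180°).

At ω = 3856 rad/s:
zero (1 + j3856·0.25) = 1 + j964 → |·| ≈ 964, ∠ ≈ 89.94°
zero (1 + j3856·0.125) = 1 + j482 → |·| ≈ 482, ∠ ≈ 89.88°
pole (1 + j3856·0.1) = 1 + j385.6 → |·| ≈ 385.6, ∠ ≈ 89.85°
pole (1 + j3856·0.002) = 1 + j7.712 → |·| ≈ 7.7766, ∠ ≈ 82.61°
pole (1 + j3856·0.0005) = 1 + j1.928 → |·| ≈ 2.1719, ∠ ≈ 62.59°
∠H = (89.94° + 89.88°) − (89.85° + 82.61° + 62.59°) = -55.23°

-55.2°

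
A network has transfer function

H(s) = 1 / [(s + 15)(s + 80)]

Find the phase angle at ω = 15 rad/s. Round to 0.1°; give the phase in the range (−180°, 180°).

At s = jω = j15:
pole (s+15): 15 + j15 → |·| = √(15²+15²) = √450 ≈ 21.213, ∠ = arctan(15/15) ≈ 45.00°
pole (s+80): 80 + j15 → |·| = √(80²+15²) = √6625 ≈ 81.394, ∠ = arctan(15/80) ≈ 10.62°
∠H = 0.00° − 55.62° = -55.62°

-55.6°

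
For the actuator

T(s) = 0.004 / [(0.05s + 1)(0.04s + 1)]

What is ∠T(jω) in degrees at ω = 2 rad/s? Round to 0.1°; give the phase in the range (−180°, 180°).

-10.3°

At ω = 2 rad/s:
pole (1 + j2·0.05) = 1 + j0.1 → |·| ≈ 1.005, ∠ ≈ 5.71°
pole (1 + j2·0.04) = 1 + j0.08 → |·| ≈ 1.0032, ∠ ≈ 4.57°
∠T = (0°) − (5.71° + 4.57°) = -10.28°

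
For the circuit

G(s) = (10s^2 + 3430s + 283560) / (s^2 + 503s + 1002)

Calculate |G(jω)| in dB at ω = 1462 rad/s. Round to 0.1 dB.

19.6 dB

Substitute s = j1462:
Numerator: 10(j1462)^2 + 3430(j1462) + 283560 = -21090880 + j5014660
Denominator: (j1462)^2 + 503(j1462) + 1002 = -2136442 + j735386
|N| = √(21090880² + 5014660²) ≈ 2.1679e+07, ∠N ≈ 166.63°
|D| = √(2136442² + 735386²) ≈ 2.2595e+06, ∠D ≈ 161.01°
|G| = 2.1679e+07 / 2.2595e+06 ≈ 9.5946
Gain = 20 log₁₀(9.5946) ≈ 19.64 dB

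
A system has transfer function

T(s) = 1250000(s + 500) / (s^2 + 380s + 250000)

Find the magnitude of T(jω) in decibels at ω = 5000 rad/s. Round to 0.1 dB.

48.1 dB

At s = jω = j5000:
zero (s+500): 500 + j5000 → |·| = √(500²+5000²) = √25250000 ≈ 5024.9, ∠ = arctan(5000/500) ≈ 84.29°
quadratic: (j5000)² + 380·j5000 + 250000 = -24750000 + j1900000 → |·| ≈ 2.4823e+07, ∠ ≈ 175.61°
|T| = 1250000 · 5024.9 / 2.4823e+07 ≈ 253.04
Gain = 20 log₁₀(253.04) ≈ 48.06 dB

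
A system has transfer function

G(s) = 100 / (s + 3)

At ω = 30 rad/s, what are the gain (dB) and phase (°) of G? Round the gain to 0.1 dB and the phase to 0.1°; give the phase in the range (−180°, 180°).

Substitute s = j30:
Numerator: 100 = 100 + j0
Denominator: (j30) + 3 = 3 + j30
|N| = √(100² + 0²) ≈ 100, ∠N ≈ 0.00°
|D| = √(3² + 30²) ≈ 30.15, ∠D ≈ 84.29°
|G| = 100 / 30.15 ≈ 3.3167
Gain = 20 log₁₀(3.3167) ≈ 10.41 dB
∠G = 0.00° − 84.29° = -84.29°

10.4 dB, -84.3°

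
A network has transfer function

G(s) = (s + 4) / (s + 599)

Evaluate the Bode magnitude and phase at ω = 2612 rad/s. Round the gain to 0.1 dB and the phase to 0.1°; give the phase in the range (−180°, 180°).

-0.2 dB, 12.8°

At s = jω = j2612:
zero (s+4): 4 + j2612 → |·| = √(4²+2612²) = √6822560 ≈ 2612, ∠ = arctan(2612/4) ≈ 89.91°
pole (s+599): 599 + j2612 → |·| = √(599²+2612²) = √7181345 ≈ 2679.8, ∠ = arctan(2612/599) ≈ 77.08°
|G| = 1 · 2612 / 2679.8 ≈ 0.9747
Gain = 20 log₁₀(0.9747) ≈ -0.22 dB
∠G = 89.91° − 77.08° = 12.83°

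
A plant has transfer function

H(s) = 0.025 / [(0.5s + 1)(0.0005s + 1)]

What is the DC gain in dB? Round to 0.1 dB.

H(0) = 0.025 · 1 / 1 = 0.025
20 log₁₀(0.025) ≈ -32.04 dB

-32.0 dB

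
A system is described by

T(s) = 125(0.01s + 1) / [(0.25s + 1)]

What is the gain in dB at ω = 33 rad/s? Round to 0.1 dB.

At ω = 33 rad/s:
zero (1 + j33·0.01) = 1 + j0.33 → |·| ≈ 1.053, ∠ ≈ 18.26°
pole (1 + j33·0.25) = 1 + j8.25 → |·| ≈ 8.3104, ∠ ≈ 83.09°
|T| = 125 · 1.053 / (8.3104) ≈ 15.839
Gain = 20 log₁₀(15.839) ≈ 23.99 dB

24.0 dB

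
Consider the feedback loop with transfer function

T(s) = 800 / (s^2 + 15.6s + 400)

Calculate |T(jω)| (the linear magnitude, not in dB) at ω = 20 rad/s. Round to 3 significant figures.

At s = jω = j20:
quadratic: (j20)² + 15.6·j20 + 400 = 0 + j312 → |·| ≈ 312, ∠ ≈ 90.00°
|T| = 800 / 312 ≈ 2.5641

2.56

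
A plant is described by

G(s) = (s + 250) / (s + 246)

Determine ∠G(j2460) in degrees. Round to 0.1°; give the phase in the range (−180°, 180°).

At s = jω = j2460:
zero (s+250): 250 + j2460 → |·| = √(250²+2460²) = √6114100 ≈ 2472.7, ∠ = arctan(2460/250) ≈ 84.20°
pole (s+246): 246 + j2460 → |·| = √(246²+2460²) = √6112116 ≈ 2472.3, ∠ = arctan(2460/246) ≈ 84.29°
∠G = 84.20° − 84.29° = -0.09°

-0.1°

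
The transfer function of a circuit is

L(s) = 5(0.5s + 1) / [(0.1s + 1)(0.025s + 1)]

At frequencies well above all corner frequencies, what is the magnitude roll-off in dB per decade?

-20 dB/decade

Each pole contributes −20 dB/decade at high frequency; each zero contributes +20 dB/decade.
Net: 1 zero(s) − 2 pole(s) → -20 dB/decade.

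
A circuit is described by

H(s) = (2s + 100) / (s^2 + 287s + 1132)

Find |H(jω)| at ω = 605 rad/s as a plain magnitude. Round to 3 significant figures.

Substitute s = j605:
Numerator: 2(j605) + 100 = 100 + j1210
Denominator: (j605)^2 + 287(j605) + 1132 = -364893 + j173635
|N| = √(100² + 1210²) ≈ 1214.1, ∠N ≈ 85.28°
|D| = √(364893² + 173635²) ≈ 4.041e+05, ∠D ≈ 154.55°
|H| = 1214.1 / 4.041e+05 ≈ 0.0030045

0.00300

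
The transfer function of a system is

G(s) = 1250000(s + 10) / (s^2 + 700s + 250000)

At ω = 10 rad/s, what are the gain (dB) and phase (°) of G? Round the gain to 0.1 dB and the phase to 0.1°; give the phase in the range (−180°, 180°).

At s = jω = j10:
zero (s+10): 10 + j10 → |·| = √(10²+10²) = √200 ≈ 14.142, ∠ = arctan(10/10) ≈ 45.00°
quadratic: (j10)² + 700·j10 + 250000 = 249900 + j7000 → |·| ≈ 2.5e+05, ∠ ≈ 1.60°
|G| = 1250000 · 14.142 / 2.5e+05 ≈ 70.71
Gain = 20 log₁₀(70.71) ≈ 36.99 dB
∠G = 45.00° − 1.60° = 43.40°

37.0 dB, 43.4°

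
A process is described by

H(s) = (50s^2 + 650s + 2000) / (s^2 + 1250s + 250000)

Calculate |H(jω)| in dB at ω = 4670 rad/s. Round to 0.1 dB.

33.8 dB

Substitute s = j4670:
Numerator: 50(j4670)^2 + 650(j4670) + 2000 = -1090443000 + j3035500
Denominator: (j4670)^2 + 1250(j4670) + 250000 = -21558900 + j5837500
|N| = √(1090443000² + 3035500²) ≈ 1.0904e+09, ∠N ≈ 179.84°
|D| = √(21558900² + 5837500²) ≈ 2.2335e+07, ∠D ≈ 164.85°
|H| = 1.0904e+09 / 2.2335e+07 ≈ 48.82
Gain = 20 log₁₀(48.82) ≈ 33.77 dB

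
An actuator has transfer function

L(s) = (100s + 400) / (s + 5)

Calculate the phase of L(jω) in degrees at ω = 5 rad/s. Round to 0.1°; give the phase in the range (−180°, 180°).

Substitute s = j5:
Numerator: 100(j5) + 400 = 400 + j500
Denominator: (j5) + 5 = 5 + j5
|N| = √(400² + 500²) ≈ 640.31, ∠N ≈ 51.34°
|D| = √(5² + 5²) ≈ 7.0711, ∠D ≈ 45.00°
∠L = 51.34° − 45.00° = 6.34°

6.3°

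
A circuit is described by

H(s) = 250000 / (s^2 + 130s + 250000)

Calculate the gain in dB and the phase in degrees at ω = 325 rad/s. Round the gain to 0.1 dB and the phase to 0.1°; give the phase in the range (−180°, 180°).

4.4 dB, -16.3°

At s = jω = j325:
quadratic: (j325)² + 130·j325 + 250000 = 144375 + j42250 → |·| ≈ 1.5043e+05, ∠ ≈ 16.31°
|H| = 250000 / 1.5043e+05 ≈ 1.6619
Gain = 20 log₁₀(1.6619) ≈ 4.41 dB
∠H = 0.00° − 16.31° = -16.31°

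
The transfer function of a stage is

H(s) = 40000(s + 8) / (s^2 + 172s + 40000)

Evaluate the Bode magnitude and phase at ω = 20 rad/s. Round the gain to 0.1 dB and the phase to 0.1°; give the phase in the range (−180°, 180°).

26.7 dB, 63.2°

At s = jω = j20:
zero (s+8): 8 + j20 → |·| = √(8²+20²) = √464 ≈ 21.541, ∠ = arctan(20/8) ≈ 68.20°
quadratic: (j20)² + 172·j20 + 40000 = 39600 + j3440 → |·| ≈ 39749, ∠ ≈ 4.96°
|H| = 40000 · 21.541 / 39749 ≈ 21.677
Gain = 20 log₁₀(21.677) ≈ 26.72 dB
∠H = 68.20° − 4.96° = 63.24°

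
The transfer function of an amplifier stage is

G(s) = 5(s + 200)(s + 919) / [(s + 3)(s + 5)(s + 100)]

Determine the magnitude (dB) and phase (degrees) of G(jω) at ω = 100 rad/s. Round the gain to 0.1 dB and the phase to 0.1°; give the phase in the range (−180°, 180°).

At s = jω = j100:
zero (s+200): 200 + j100 → |·| = √(200²+100²) = √50000 ≈ 223.61, ∠ = arctan(100/200) ≈ 26.57°
zero (s+919): 919 + j100 → |·| = √(919²+100²) = √854561 ≈ 924.42, ∠ = arctan(100/919) ≈ 6.21°
pole (s+3): 3 + j100 → |·| = √(3²+100²) = √10009 ≈ 100.04, ∠ = arctan(100/3) ≈ 88.28°
pole (s+5): 5 + j100 → |·| = √(5²+100²) = √10025 ≈ 100.12, ∠ = arctan(100/5) ≈ 87.14°
pole (s+100): 100 + j100 → |·| = √(100²+100²) = √20000 ≈ 141.42, ∠ = arctan(100/100) ≈ 45.00°
|G| = 5 · 2.0671e+05 / 1.4165e+06 ≈ 0.72965
Gain = 20 log₁₀(0.72965) ≈ -2.74 dB
∠G = 32.78° − 220.42° = -187.64° ≡ 172.36° (principal value)

-2.7 dB, 172.4°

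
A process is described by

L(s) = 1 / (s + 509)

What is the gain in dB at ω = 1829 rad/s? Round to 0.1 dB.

-65.6 dB

At s = jω = j1829:
pole (s+509): 509 + j1829 → |·| = √(509²+1829²) = √3604322 ≈ 1898.5, ∠ = arctan(1829/509) ≈ 74.45°
|L| = 1 / 1898.5 ≈ 0.00052673
Gain = 20 log₁₀(0.00052673) ≈ -65.57 dB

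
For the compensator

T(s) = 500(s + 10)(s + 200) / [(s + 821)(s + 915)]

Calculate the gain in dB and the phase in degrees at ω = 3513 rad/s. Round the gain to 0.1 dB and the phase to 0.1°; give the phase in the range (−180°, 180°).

At s = jω = j3513:
zero (s+10): 10 + j3513 → |·| = √(10²+3513²) = √12341269 ≈ 3513, ∠ = arctan(3513/10) ≈ 89.84°
zero (s+200): 200 + j3513 → |·| = √(200²+3513²) = √12381169 ≈ 3518.7, ∠ = arctan(3513/200) ≈ 86.74°
pole (s+821): 821 + j3513 → |·| = √(821²+3513²) = √13015210 ≈ 3607.7, ∠ = arctan(3513/821) ≈ 76.85°
pole (s+915): 915 + j3513 → |·| = √(915²+3513²) = √13178394 ≈ 3630.2, ∠ = arctan(3513/915) ≈ 75.40°
|T| = 500 · 1.2361e+07 / 1.3097e+07 ≈ 471.9
Gain = 20 log₁₀(471.9) ≈ 53.48 dB
∠T = 176.58° − 152.25° = 24.33°

53.5 dB, 24.3°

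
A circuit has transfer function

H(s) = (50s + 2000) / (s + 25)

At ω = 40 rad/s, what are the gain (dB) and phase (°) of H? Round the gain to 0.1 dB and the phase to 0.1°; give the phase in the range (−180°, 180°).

35.6 dB, -13.0°

Substitute s = j40:
Numerator: 50(j40) + 2000 = 2000 + j2000
Denominator: (j40) + 25 = 25 + j40
|N| = √(2000² + 2000²) ≈ 2828.4, ∠N ≈ 45.00°
|D| = √(25² + 40²) ≈ 47.17, ∠D ≈ 57.99°
|H| = 2828.4 / 47.17 ≈ 59.962
Gain = 20 log₁₀(59.962) ≈ 35.56 dB
∠H = 45.00° − 57.99° = -12.99°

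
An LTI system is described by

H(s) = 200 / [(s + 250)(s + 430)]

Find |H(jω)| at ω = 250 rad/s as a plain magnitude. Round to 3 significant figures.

At s = jω = j250:
pole (s+250): 250 + j250 → |·| = √(250²+250²) = √125000 ≈ 353.55, ∠ = arctan(250/250) ≈ 45.00°
pole (s+430): 430 + j250 → |·| = √(430²+250²) = √247400 ≈ 497.39, ∠ = arctan(250/430) ≈ 30.17°
|H| = 200 / 1.7585e+05 ≈ 0.0011373

0.00114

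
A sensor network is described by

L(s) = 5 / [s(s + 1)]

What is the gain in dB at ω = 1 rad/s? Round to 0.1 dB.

11.0 dB

At s = jω = j1:
pole (s+1): 1 + j1 → |·| = √(1²+1²) = √2 ≈ 1.4142, ∠ = arctan(1/1) ≈ 45.00°
pole at origin: |s| = 1, ∠ = 90.00° (in denominator)
|L| = 5 / 1.4142 ≈ 3.5356
Gain = 20 log₁₀(3.5356) ≈ 10.97 dB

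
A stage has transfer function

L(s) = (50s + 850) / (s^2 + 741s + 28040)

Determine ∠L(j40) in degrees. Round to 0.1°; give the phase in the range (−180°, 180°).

18.7°

Substitute s = j40:
Numerator: 50(j40) + 850 = 850 + j2000
Denominator: (j40)^2 + 741(j40) + 28040 = 26440 + j29640
|N| = √(850² + 2000²) ≈ 2173.1, ∠N ≈ 66.97°
|D| = √(26440² + 29640²) ≈ 39719, ∠D ≈ 48.27°
∠L = 66.97° − 48.27° = 18.70°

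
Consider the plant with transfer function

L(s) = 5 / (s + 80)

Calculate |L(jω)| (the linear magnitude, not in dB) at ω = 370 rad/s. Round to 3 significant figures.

At s = jω = j370:
pole (s+80): 80 + j370 → |·| = √(80²+370²) = √143300 ≈ 378.55, ∠ = arctan(370/80) ≈ 77.80°
|L| = 5 / 378.55 ≈ 0.013208

0.0132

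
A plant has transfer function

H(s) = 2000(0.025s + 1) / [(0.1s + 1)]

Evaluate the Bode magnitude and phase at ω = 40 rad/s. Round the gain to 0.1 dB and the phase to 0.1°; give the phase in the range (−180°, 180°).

At ω = 40 rad/s:
zero (1 + j40·0.025) = 1 + j1 → |·| ≈ 1.4142, ∠ ≈ 45.00°
pole (1 + j40·0.1) = 1 + j4 → |·| ≈ 4.1231, ∠ ≈ 75.96°
|H| = 2000 · 1.4142 / (4.1231) ≈ 685.99
Gain = 20 log₁₀(685.99) ≈ 56.73 dB
∠H = (45.00°) − (75.96°) = -30.96°

56.7 dB, -31.0°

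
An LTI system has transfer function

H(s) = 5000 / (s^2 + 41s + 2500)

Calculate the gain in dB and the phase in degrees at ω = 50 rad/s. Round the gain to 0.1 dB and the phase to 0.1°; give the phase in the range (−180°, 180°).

7.7 dB, -90.0°

At s = jω = j50:
quadratic: (j50)² + 41·j50 + 2500 = 0 + j2050 → |·| ≈ 2050, ∠ ≈ 90.00°
|H| = 5000 / 2050 ≈ 2.439
Gain = 20 log₁₀(2.439) ≈ 7.74 dB
∠H = 0.00° − 90.00° = -90.00°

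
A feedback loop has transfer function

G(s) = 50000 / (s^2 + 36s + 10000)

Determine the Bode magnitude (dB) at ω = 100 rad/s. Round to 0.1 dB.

At s = jω = j100:
quadratic: (j100)² + 36·j100 + 10000 = 0 + j3600 → |·| ≈ 3600, ∠ ≈ 90.00°
|G| = 50000 / 3600 ≈ 13.889
Gain = 20 log₁₀(13.889) ≈ 22.85 dB

22.9 dB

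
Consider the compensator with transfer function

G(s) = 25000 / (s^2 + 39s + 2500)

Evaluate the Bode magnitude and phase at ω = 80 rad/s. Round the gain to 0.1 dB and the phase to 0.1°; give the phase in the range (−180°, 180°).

At s = jω = j80:
quadratic: (j80)² + 39·j80 + 2500 = -3900 + j3120 → |·| ≈ 4994.4, ∠ ≈ 141.34°
|G| = 25000 / 4994.4 ≈ 5.0056
Gain = 20 log₁₀(5.0056) ≈ 13.99 dB
∠G = 0.00° − 141.34° = -141.34°

14.0 dB, -141.3°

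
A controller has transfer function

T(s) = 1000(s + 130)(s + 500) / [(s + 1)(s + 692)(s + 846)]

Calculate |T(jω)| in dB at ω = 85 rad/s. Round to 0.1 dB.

3.9 dB

At s = jω = j85:
zero (s+130): 130 + j85 → |·| = √(130²+85²) = √24125 ≈ 155.32, ∠ = arctan(85/130) ≈ 33.18°
zero (s+500): 500 + j85 → |·| = √(500²+85²) = √257225 ≈ 507.17, ∠ = arctan(85/500) ≈ 9.65°
pole (s+1): 1 + j85 → |·| = √(1²+85²) = √7226 ≈ 85.006, ∠ = arctan(85/1) ≈ 89.33°
pole (s+692): 692 + j85 → |·| = √(692²+85²) = √486089 ≈ 697.2, ∠ = arctan(85/692) ≈ 7.00°
pole (s+846): 846 + j85 → |·| = √(846²+85²) = √722941 ≈ 850.26, ∠ = arctan(85/846) ≈ 5.74°
|T| = 1000 · 78774 / 5.0392e+07 ≈ 1.5632
Gain = 20 log₁₀(1.5632) ≈ 3.88 dB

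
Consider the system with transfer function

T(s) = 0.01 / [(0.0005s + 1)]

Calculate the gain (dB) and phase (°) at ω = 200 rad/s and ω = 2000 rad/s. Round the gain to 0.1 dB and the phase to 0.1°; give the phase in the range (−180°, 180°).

ω = 200: -40.0 dB, -5.7°; ω = 2000: -43.0 dB, -45.0°

At ω = 200 rad/s:
pole (1 + j200·0.0005) = 1 + j0.1 → |·| ≈ 1.005, ∠ ≈ 5.71°
|T| = 0.01 · 1 / (1.005) ≈ 0.0099502
Gain = 20 log₁₀(0.0099502) ≈ -40.04 dB
∠T = (0°) − (5.71°) = -5.71°

At ω = 2000 rad/s:
pole (1 + j2000·0.0005) = 1 + j1 → |·| ≈ 1.4142, ∠ ≈ 45.00°
|T| = 0.01 · 1 / (1.4142) ≈ 0.0070711
Gain = 20 log₁₀(0.0070711) ≈ -43.01 dB
∠T = (0°) − (45.00°) = -45.00°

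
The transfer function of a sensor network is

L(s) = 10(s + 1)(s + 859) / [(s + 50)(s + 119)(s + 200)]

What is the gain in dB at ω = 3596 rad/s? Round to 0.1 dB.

At s = jω = j3596:
zero (s+1): 1 + j3596 → |·| = √(1²+3596²) = √12931217 ≈ 3596, ∠ = arctan(3596/1) ≈ 89.98°
zero (s+859): 859 + j3596 → |·| = √(859²+3596²) = √13669097 ≈ 3697.2, ∠ = arctan(3596/859) ≈ 76.57°
pole (s+50): 50 + j3596 → |·| = √(50²+3596²) = √12933716 ≈ 3596.3, ∠ = arctan(3596/50) ≈ 89.20°
pole (s+119): 119 + j3596 → |·| = √(119²+3596²) = √12945377 ≈ 3598, ∠ = arctan(3596/119) ≈ 88.10°
pole (s+200): 200 + j3596 → |·| = √(200²+3596²) = √12971216 ≈ 3601.6, ∠ = arctan(3596/200) ≈ 86.82°
|L| = 10 · 1.3295e+07 / 4.6603e+10 ≈ 0.0028528
Gain = 20 log₁₀(0.0028528) ≈ -50.89 dB

-50.9 dB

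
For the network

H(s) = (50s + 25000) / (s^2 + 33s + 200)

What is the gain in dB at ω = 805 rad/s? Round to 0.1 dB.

-22.7 dB

Substitute s = j805:
Numerator: 50(j805) + 25000 = 25000 + j40250
Denominator: (j805)^2 + 33(j805) + 200 = -647825 + j26565
|N| = √(25000² + 40250²) ≈ 47382, ∠N ≈ 58.15°
|D| = √(647825² + 26565²) ≈ 6.4837e+05, ∠D ≈ 177.65°
|H| = 47382 / 6.4837e+05 ≈ 0.073079
Gain = 20 log₁₀(0.073079) ≈ -22.72 dB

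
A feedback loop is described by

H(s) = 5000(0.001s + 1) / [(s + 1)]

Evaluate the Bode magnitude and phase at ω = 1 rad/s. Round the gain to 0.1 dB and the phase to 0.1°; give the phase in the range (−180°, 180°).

71.0 dB, -44.9°

At ω = 1 rad/s:
zero (1 + j1·0.001) = 1 + j0.001 → |·| ≈ 1, ∠ ≈ 0.06°
pole (1 + j1·1) = 1 + j1 → |·| ≈ 1.4142, ∠ ≈ 45.00°
|H| = 5000 · 1 / (1.4142) ≈ 3535.6
Gain = 20 log₁₀(3535.6) ≈ 70.97 dB
∠H = (0.06°) − (45.00°) = -44.94°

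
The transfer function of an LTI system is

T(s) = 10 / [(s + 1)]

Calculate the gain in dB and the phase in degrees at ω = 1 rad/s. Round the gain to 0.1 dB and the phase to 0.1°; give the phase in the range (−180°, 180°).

17.0 dB, -45.0°

At ω = 1 rad/s:
pole (1 + j1·1) = 1 + j1 → |·| ≈ 1.4142, ∠ ≈ 45.00°
|T| = 10 · 1 / (1.4142) ≈ 7.0711
Gain = 20 log₁₀(7.0711) ≈ 16.99 dB
∠T = (0°) − (45.00°) = -45.00°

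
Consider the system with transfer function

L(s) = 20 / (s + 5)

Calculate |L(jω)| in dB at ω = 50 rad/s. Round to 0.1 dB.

At s = jω = j50:
pole (s+5): 5 + j50 → |·| = √(5²+50²) = √2525 ≈ 50.249, ∠ = arctan(50/5) ≈ 84.29°
|L| = 20 / 50.249 ≈ 0.39802
Gain = 20 log₁₀(0.39802) ≈ -8.00 dB

-8.0 dB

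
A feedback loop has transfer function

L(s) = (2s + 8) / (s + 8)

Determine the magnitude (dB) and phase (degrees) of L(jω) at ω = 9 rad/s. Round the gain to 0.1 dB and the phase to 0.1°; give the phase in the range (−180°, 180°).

4.3 dB, 17.7°

Substitute s = j9:
Numerator: 2(j9) + 8 = 8 + j18
Denominator: (j9) + 8 = 8 + j9
|N| = √(8² + 18²) ≈ 19.698, ∠N ≈ 66.04°
|D| = √(8² + 9²) ≈ 12.042, ∠D ≈ 48.37°
|L| = 19.698 / 12.042 ≈ 1.6358
Gain = 20 log₁₀(1.6358) ≈ 4.27 dB
∠L = 66.04° − 48.37° = 17.67°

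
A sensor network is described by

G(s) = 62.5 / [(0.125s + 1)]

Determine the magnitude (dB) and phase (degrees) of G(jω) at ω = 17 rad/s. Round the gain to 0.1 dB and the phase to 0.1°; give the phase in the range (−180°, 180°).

At ω = 17 rad/s:
pole (1 + j17·0.125) = 1 + j2.125 → |·| ≈ 2.3485, ∠ ≈ 64.80°
|G| = 62.5 · 1 / (2.3485) ≈ 26.613
Gain = 20 log₁₀(26.613) ≈ 28.50 dB
∠G = (0°) − (64.80°) = -64.80°

28.5 dB, -64.8°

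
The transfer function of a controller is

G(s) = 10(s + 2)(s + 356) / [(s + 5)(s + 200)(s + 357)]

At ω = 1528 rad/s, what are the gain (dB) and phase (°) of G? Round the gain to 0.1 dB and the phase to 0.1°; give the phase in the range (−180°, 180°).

At s = jω = j1528:
zero (s+2): 2 + j1528 → |·| = √(2²+1528²) = √2334788 ≈ 1528, ∠ = arctan(1528/2) ≈ 89.93°
zero (s+356): 356 + j1528 → |·| = √(356²+1528²) = √2461520 ≈ 1568.9, ∠ = arctan(1528/356) ≈ 76.88°
pole (s+5): 5 + j1528 → |·| = √(5²+1528²) = √2334809 ≈ 1528, ∠ = arctan(1528/5) ≈ 89.81°
pole (s+200): 200 + j1528 → |·| = √(200²+1528²) = √2374784 ≈ 1541, ∠ = arctan(1528/200) ≈ 82.54°
pole (s+357): 357 + j1528 → |·| = √(357²+1528²) = √2462233 ≈ 1569.2, ∠ = arctan(1528/357) ≈ 76.85°
|G| = 10 · 2.3973e+06 / 3.6949e+09 ≈ 0.0064881
Gain = 20 log₁₀(0.0064881) ≈ -43.76 dB
∠G = 166.81° − 249.20° = -82.39°

-43.8 dB, -82.4°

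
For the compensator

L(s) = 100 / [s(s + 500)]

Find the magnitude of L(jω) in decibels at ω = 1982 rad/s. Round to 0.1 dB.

At s = jω = j1982:
pole (s+500): 500 + j1982 → |·| = √(500²+1982²) = √4178324 ≈ 2044.1, ∠ = arctan(1982/500) ≈ 75.84°
pole at origin: |s| = 1982, ∠ = 90.00° (in denominator)
|L| = 100 / 4.0514e+06 ≈ 2.4683e-05
Gain = 20 log₁₀(2.4683e-05) ≈ -92.15 dB

-92.2 dB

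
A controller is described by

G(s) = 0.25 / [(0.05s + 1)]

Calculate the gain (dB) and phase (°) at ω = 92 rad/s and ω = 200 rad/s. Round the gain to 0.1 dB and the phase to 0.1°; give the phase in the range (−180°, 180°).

At ω = 92 rad/s:
pole (1 + j92·0.05) = 1 + j4.6 → |·| ≈ 4.7074, ∠ ≈ 77.74°
|G| = 0.25 · 1 / (4.7074) ≈ 0.053108
Gain = 20 log₁₀(0.053108) ≈ -25.50 dB
∠G = (0°) − (77.74°) = -77.74°

At ω = 200 rad/s:
pole (1 + j200·0.05) = 1 + j10 → |·| ≈ 10.05, ∠ ≈ 84.29°
|G| = 0.25 · 1 / (10.05) ≈ 0.024876
Gain = 20 log₁₀(0.024876) ≈ -32.08 dB
∠G = (0°) − (84.29°) = -84.29°

ω = 92: -25.5 dB, -77.7°; ω = 200: -32.1 dB, -84.3°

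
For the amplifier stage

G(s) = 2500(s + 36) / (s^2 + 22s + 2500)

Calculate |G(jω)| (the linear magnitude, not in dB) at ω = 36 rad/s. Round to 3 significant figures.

88.3

At s = jω = j36:
zero (s+36): 36 + j36 → |·| = √(36²+36²) = √2592 ≈ 50.912, ∠ = arctan(36/36) ≈ 45.00°
quadratic: (j36)² + 22·j36 + 2500 = 1204 + j792 → |·| ≈ 1441.1, ∠ ≈ 33.34°
|G| = 2500 · 50.912 / 1441.1 ≈ 88.321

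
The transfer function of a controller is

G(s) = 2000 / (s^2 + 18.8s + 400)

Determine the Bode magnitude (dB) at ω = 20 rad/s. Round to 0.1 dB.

At s = jω = j20:
quadratic: (j20)² + 18.8·j20 + 400 = 0 + j376 → |·| ≈ 376, ∠ ≈ 90.00°
|G| = 2000 / 376 ≈ 5.3191
Gain = 20 log₁₀(5.3191) ≈ 14.52 dB

14.5 dB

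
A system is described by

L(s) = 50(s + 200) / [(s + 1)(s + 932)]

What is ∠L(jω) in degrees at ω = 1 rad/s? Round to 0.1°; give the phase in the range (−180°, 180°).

At s = jω = j1:
zero (s+200): 200 + j1 → |·| = √(200²+1²) = √40001 ≈ 200, ∠ = arctan(1/200) ≈ 0.29°
pole (s+1): 1 + j1 → |·| = √(1²+1²) = √2 ≈ 1.4142, ∠ = arctan(1/1) ≈ 45.00°
pole (s+932): 932 + j1 → |·| = √(932²+1²) = √868625 ≈ 932, ∠ = arctan(1/932) ≈ 0.06°
∠L = 0.29° − 45.06° = -44.77°

-44.8°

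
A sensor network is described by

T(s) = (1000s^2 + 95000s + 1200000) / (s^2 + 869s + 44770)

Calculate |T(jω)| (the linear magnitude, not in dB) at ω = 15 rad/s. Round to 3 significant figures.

Substitute s = j15:
Numerator: 1000(j15)^2 + 95000(j15) + 1200000 = 975000 + j1425000
Denominator: (j15)^2 + 869(j15) + 44770 = 44545 + j13035
|N| = √(975000² + 1425000²) ≈ 1.7266e+06, ∠N ≈ 55.62°
|D| = √(44545² + 13035²) ≈ 46413, ∠D ≈ 16.31°
|T| = 1.7266e+06 / 46413 ≈ 37.201

37.2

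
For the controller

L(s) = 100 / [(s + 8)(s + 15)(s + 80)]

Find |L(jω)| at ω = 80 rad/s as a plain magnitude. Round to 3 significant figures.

0.000135

At s = jω = j80:
pole (s+8): 8 + j80 → |·| = √(8²+80²) = √6464 ≈ 80.399, ∠ = arctan(80/8) ≈ 84.29°
pole (s+15): 15 + j80 → |·| = √(15²+80²) = √6625 ≈ 81.394, ∠ = arctan(80/15) ≈ 79.38°
pole (s+80): 80 + j80 → |·| = √(80²+80²) = √12800 ≈ 113.14, ∠ = arctan(80/80) ≈ 45.00°
|L| = 100 / 7.4039e+05 ≈ 0.00013506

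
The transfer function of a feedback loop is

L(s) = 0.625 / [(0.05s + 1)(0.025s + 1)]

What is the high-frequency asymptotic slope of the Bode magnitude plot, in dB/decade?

Each pole contributes −20 dB/decade at high frequency; each zero contributes +20 dB/decade.
Net: 0 zero(s) − 2 pole(s) → -40 dB/decade.

-40 dB/decade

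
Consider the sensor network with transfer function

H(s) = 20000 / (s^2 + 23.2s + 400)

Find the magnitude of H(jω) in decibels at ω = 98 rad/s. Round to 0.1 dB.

6.5 dB

At s = jω = j98:
quadratic: (j98)² + 23.2·j98 + 400 = -9204 + j2273.6 → |·| ≈ 9480.7, ∠ ≈ 166.12°
|H| = 20000 / 9480.7 ≈ 2.1095
Gain = 20 log₁₀(2.1095) ≈ 6.48 dB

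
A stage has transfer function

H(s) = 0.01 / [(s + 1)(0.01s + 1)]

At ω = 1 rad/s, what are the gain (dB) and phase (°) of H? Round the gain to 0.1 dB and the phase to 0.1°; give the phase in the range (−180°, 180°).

-43.0 dB, -45.6°

At ω = 1 rad/s:
pole (1 + j1·1) = 1 + j1 → |·| ≈ 1.4142, ∠ ≈ 45.00°
pole (1 + j1·0.01) = 1 + j0.01 → |·| ≈ 1, ∠ ≈ 0.57°
|H| = 0.01 · 1 / (1.4142 · 1) ≈ 0.0070711
Gain = 20 log₁₀(0.0070711) ≈ -43.01 dB
∠H = (0°) − (45.00° + 0.57°) = -45.57°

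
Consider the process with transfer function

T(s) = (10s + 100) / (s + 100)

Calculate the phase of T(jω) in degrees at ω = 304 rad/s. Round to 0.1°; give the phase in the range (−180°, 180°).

Substitute s = j304:
Numerator: 10(j304) + 100 = 100 + j3040
Denominator: (j304) + 100 = 100 + j304
|N| = √(100² + 3040²) ≈ 3041.6, ∠N ≈ 88.12°
|D| = √(100² + 304²) ≈ 320.02, ∠D ≈ 71.79°
∠T = 88.12° − 71.79° = 16.33°

16.3°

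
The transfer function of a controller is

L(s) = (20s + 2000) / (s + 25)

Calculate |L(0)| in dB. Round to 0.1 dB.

L(0) = 2000 / 25 = 80
20 log₁₀(80) ≈ 38.06 dB

38.1 dB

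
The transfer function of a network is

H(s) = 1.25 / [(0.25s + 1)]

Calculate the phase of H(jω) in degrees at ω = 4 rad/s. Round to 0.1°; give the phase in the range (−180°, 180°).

-45.0°

At ω = 4 rad/s:
pole (1 + j4·0.25) = 1 + j1 → |·| ≈ 1.4142, ∠ ≈ 45.00°
∠H = (0°) − (45.00°) = -45.00°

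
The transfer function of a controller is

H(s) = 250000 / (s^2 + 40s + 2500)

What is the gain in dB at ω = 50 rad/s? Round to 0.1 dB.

At s = jω = j50:
quadratic: (j50)² + 40·j50 + 2500 = 0 + j2000 → |·| ≈ 2000, ∠ ≈ 90.00°
|H| = 250000 / 2000 ≈ 125
Gain = 20 log₁₀(125) ≈ 41.94 dB

41.9 dB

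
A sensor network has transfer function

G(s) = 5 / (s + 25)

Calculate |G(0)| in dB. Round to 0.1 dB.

G(0) = 5 / (25) = 0.2
20 log₁₀(0.2) ≈ -13.98 dB

-14.0 dB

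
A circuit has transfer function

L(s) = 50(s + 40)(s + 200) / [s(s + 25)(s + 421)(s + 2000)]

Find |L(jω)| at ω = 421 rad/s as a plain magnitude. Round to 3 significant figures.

At s = jω = j421:
zero (s+40): 40 + j421 → |·| = √(40²+421²) = √178841 ≈ 422.9, ∠ = arctan(421/40) ≈ 84.57°
zero (s+200): 200 + j421 → |·| = √(200²+421²) = √217241 ≈ 466.09, ∠ = arctan(421/200) ≈ 64.59°
pole (s+25): 25 + j421 → |·| = √(25²+421²) = √177866 ≈ 421.74, ∠ = arctan(421/25) ≈ 86.60°
pole (s+421): 421 + j421 → |·| = √(421²+421²) = √354482 ≈ 595.38, ∠ = arctan(421/421) ≈ 45.00°
pole (s+2000): 2000 + j421 → |·| = √(2000²+421²) = √4177241 ≈ 2043.8, ∠ = arctan(421/2000) ≈ 11.89°
pole at origin: |s| = 421, ∠ = 90.00° (in denominator)
|L| = 50 · 1.9711e+05 / 2.1605e+11 ≈ 4.5617e-05

4.56e-05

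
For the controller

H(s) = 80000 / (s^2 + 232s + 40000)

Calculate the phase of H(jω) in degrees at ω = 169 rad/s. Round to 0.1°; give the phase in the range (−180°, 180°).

At s = jω = j169:
quadratic: (j169)² + 232·j169 + 40000 = 11439 + j39208 → |·| ≈ 40843, ∠ ≈ 73.74°
∠H = 0.00° − 73.74° = -73.74°

-73.7°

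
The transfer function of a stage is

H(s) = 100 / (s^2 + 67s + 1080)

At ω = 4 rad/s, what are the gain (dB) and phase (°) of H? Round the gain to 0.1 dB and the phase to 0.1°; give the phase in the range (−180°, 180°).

Substitute s = j4:
Numerator: 100 = 100 + j0
Denominator: (j4)^2 + 67(j4) + 1080 = 1064 + j268
|N| = √(100² + 0²) ≈ 100, ∠N ≈ 0.00°
|D| = √(1064² + 268²) ≈ 1097.2, ∠D ≈ 14.14°
|H| = 100 / 1097.2 ≈ 0.091141
Gain = 20 log₁₀(0.091141) ≈ -20.81 dB
∠H = 0.00° − 14.14° = -14.14°

-20.8 dB, -14.1°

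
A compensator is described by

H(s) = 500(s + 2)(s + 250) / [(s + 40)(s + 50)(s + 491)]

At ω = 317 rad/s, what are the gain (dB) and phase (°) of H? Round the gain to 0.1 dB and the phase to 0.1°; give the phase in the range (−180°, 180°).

At s = jω = j317:
zero (s+2): 2 + j317 → |·| = √(2²+317²) = √100493 ≈ 317.01, ∠ = arctan(317/2) ≈ 89.64°
zero (s+250): 250 + j317 → |·| = √(250²+317²) = √162989 ≈ 403.72, ∠ = arctan(317/250) ≈ 51.74°
pole (s+40): 40 + j317 → |·| = √(40²+317²) = √102089 ≈ 319.51, ∠ = arctan(317/40) ≈ 82.81°
pole (s+50): 50 + j317 → |·| = √(50²+317²) = √102989 ≈ 320.92, ∠ = arctan(317/50) ≈ 81.04°
pole (s+491): 491 + j317 → |·| = √(491²+317²) = √341570 ≈ 584.44, ∠ = arctan(317/491) ≈ 32.85°
|H| = 500 · 1.2798e+05 / 5.9927e+07 ≈ 1.0678
Gain = 20 log₁₀(1.0678) ≈ 0.57 dB
∠H = 141.38° − 196.70° = -55.32°

0.6 dB, -55.3°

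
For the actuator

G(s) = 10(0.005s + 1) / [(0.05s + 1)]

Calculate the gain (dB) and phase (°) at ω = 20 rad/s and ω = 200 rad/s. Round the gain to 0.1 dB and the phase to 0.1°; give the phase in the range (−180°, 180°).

ω = 20: 17.0 dB, -39.3°; ω = 200: 3.0 dB, -39.3°

At ω = 20 rad/s:
zero (1 + j20·0.005) = 1 + j0.1 → |·| ≈ 1.005, ∠ ≈ 5.71°
pole (1 + j20·0.05) = 1 + j1 → |·| ≈ 1.4142, ∠ ≈ 45.00°
|G| = 10 · 1.005 / (1.4142) ≈ 7.1065
Gain = 20 log₁₀(7.1065) ≈ 17.03 dB
∠G = (5.71°) − (45.00°) = -39.29°

At ω = 200 rad/s:
zero (1 + j200·0.005) = 1 + j1 → |·| ≈ 1.4142, ∠ ≈ 45.00°
pole (1 + j200·0.05) = 1 + j10 → |·| ≈ 10.05, ∠ ≈ 84.29°
|G| = 10 · 1.4142 / (10.05) ≈ 1.4072
Gain = 20 log₁₀(1.4072) ≈ 2.97 dB
∠G = (45.00°) − (84.29°) = -39.29°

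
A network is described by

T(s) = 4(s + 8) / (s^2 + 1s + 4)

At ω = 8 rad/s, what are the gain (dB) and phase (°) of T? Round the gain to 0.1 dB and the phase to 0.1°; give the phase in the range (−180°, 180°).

-2.5 dB, -127.4°

At s = jω = j8:
zero (s+8): 8 + j8 → |·| = √(8²+8²) = √128 ≈ 11.314, ∠ = arctan(8/8) ≈ 45.00°
quadratic: (j8)² + 1·j8 + 4 = -60 + j8 → |·| ≈ 60.531, ∠ ≈ 172.41°
|T| = 4 · 11.314 / 60.531 ≈ 0.74765
Gain = 20 log₁₀(0.74765) ≈ -2.53 dB
∠T = 45.00° − 172.41° = -127.41°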